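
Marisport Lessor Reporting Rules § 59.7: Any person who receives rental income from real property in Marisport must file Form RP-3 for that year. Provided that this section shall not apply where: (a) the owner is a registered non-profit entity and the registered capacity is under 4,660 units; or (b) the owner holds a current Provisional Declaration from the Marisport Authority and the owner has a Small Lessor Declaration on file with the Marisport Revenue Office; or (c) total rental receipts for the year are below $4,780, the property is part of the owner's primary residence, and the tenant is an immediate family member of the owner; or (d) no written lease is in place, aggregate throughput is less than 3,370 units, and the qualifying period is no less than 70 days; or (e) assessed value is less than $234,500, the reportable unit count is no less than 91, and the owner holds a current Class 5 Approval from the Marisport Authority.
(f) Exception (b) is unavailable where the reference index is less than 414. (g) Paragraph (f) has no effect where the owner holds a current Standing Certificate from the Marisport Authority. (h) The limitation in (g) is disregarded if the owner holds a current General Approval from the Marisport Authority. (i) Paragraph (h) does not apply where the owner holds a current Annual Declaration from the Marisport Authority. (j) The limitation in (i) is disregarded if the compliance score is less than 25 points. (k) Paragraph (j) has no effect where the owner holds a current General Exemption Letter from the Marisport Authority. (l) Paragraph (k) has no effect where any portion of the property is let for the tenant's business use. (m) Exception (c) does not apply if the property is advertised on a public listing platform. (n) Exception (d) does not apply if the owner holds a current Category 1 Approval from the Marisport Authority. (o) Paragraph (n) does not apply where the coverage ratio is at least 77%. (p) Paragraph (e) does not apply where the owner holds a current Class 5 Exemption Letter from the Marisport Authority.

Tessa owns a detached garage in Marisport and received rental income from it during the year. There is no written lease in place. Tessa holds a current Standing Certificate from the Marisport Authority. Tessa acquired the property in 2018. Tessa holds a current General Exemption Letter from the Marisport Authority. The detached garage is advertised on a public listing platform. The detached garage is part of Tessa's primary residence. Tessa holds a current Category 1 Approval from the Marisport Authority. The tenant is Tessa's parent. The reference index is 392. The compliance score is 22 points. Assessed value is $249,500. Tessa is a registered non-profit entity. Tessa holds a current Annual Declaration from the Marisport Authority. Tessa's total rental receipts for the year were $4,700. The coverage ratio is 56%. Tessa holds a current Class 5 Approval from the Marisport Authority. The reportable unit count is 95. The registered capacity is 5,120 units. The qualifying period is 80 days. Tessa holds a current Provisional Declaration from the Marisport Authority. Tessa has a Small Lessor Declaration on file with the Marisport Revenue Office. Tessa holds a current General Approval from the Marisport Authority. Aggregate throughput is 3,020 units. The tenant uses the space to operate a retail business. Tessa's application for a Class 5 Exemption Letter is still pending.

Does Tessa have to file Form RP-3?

Exception (a) does not apply: the registered capacity is 5,120 units, not under 4,660 units.
Exception (b)'s conditions are all satisfied: a current Provisional Declaration is held; a Small Lessor Declaration is on file. But: (f) operates against (b): the reference index is 392, less than the 414 limit. (g) is engaged (a current Standing Certificate is held), but is overridden by (h): (h) is triggered — a current General Approval is held. (i) is engaged (a current Annual Declaration is held), but is itself disapplied by (j): (j) operates against (i): the compliance score is 22 points, less than the 25 points limit. (k) is triggered (a current General Exemption Letter is held), but is set aside by (l): (l) operates — the space is let for business use. (b) is therefore removed.
All of (c)'s requirements are met (total rental receipts for the year are $4,700, below the $4,780 limit; the detached garage is part of the primary residence; the tenant is an immediate family member). Turning to paragraph (m): (m) applies — the property is publicly advertised. So (c) is unavailable.
Exception (d)'s conditions are all satisfied: there is no written lease; aggregate throughput is 3,020 units, less than the 3,370 units limit; the qualifying period is 80 days, meeting the 70 days threshold. However, paragraphs (n)–(o) must be considered: (n) applies — a current Category 1 Approval is held. (o) is not triggered (the coverage ratio is 56%, short of 77%), so (n) stands. (d) is therefore removed.
Exception (e) does not apply: assessed value is $249,500, not less than $234,500.
No exception is made out. Tessa falls within the general rule.

Yes — Tessa must file Form RP-3.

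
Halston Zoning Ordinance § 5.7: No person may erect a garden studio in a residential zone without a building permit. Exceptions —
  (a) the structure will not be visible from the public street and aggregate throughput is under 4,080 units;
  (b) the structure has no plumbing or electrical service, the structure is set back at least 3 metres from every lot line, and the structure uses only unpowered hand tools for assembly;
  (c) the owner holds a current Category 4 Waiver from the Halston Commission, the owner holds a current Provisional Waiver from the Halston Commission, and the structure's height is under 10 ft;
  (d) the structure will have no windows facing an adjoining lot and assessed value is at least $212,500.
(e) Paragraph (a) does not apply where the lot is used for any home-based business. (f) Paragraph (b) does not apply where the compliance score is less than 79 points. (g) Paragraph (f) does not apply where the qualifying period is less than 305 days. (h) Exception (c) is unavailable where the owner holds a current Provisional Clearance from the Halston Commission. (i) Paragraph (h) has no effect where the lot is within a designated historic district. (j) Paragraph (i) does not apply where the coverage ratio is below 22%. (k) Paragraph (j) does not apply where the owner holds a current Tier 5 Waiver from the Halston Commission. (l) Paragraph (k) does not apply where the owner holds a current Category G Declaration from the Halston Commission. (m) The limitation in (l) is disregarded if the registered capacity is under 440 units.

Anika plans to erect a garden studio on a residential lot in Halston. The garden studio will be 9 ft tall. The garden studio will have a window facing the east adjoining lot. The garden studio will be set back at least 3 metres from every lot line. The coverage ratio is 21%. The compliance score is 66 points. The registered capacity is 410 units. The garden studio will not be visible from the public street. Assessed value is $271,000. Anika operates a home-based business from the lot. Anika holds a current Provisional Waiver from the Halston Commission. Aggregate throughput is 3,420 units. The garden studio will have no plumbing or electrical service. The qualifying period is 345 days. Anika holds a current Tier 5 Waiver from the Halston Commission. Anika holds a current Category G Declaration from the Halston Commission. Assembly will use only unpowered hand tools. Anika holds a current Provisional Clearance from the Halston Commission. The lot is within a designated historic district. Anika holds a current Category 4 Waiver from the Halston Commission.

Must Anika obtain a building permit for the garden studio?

All of (a)'s requirements are met (the structure will not be visible from the street; aggregate throughput is 3,420 units, under the 4,080 units limit). But applying paragraph (e): (e) is triggered — a home-based business operates on the lot. Exception (a) does not apply.
All of (b)'s requirements are met (there is no plumbing or electrical service; the setback is at least 3 m on every side; assembly uses only hand tools). However, paragraphs (f)–(g) must be considered: (f) operates against (b): the compliance score is 66 points, less than the 79 points limit. (g) is not engaged (the qualifying period is 345 days, not less than 305 days), so (f) stands. (b) is therefore removed.
Exception (c)'s conditions are all satisfied: a current Category 4 Waiver is held; a current Provisional Waiver is held; the structure's height is 9 ft, under the 10 ft limit. Considering the limiting provisions: (h) would limit (c) — a current Provisional Clearance is held — but (i) sets (h) aside: (i) operates against (h): the lot is in a historic district. (j) operates (the coverage ratio is 21%, below the 22% limit), but is set aside by (k): (k) applies — a current Tier 5 Waiver is held. (l) would limit (k) — a current Category G Declaration is held — but (m) sets (l) aside: (m) operates — the registered capacity is 410 units, under the 440 units limit. So (c) applies.
Exception (d) does not apply: a window faces an adjoining lot.

No — exception (c) applies; Anika does not need a building permit.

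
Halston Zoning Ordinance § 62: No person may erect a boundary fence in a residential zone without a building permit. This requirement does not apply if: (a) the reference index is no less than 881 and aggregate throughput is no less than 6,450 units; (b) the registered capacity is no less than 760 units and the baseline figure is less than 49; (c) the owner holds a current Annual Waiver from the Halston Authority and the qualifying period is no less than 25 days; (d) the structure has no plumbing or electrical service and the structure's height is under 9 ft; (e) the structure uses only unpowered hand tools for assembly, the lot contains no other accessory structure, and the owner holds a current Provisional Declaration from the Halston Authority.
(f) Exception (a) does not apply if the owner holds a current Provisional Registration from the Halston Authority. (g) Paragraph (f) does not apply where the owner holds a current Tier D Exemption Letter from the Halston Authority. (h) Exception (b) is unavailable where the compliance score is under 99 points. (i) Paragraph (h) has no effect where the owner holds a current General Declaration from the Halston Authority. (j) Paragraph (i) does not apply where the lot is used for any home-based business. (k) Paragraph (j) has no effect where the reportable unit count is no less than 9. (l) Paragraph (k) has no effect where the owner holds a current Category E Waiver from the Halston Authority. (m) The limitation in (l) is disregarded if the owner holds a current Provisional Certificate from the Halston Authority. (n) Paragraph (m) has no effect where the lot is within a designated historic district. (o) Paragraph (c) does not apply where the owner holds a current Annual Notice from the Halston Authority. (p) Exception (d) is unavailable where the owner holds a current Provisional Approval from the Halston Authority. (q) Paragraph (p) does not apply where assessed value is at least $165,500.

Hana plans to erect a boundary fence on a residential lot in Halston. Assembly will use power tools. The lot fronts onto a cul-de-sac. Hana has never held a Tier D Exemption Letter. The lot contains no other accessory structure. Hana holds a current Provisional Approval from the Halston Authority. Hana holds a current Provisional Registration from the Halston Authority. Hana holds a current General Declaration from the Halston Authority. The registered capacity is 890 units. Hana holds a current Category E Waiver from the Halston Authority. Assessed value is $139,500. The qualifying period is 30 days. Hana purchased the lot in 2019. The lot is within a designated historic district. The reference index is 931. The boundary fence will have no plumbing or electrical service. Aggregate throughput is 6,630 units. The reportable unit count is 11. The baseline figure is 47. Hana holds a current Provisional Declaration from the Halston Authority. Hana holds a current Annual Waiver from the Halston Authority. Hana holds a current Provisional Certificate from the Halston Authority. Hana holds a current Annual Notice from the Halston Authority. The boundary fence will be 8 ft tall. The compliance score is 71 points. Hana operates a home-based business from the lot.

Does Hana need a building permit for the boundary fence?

Yes — Hana must obtain a building permit.

Exception (a): the reference index is 931, meeting the 881 threshold; aggregate throughput is 6,630 units, meeting the 6,450 units threshold — every condition holds. But applying paragraphs (f)–(g): (f) is engaged — a current Provisional Registration is held. (g), which would lift (f), is not triggered — no current Tier D Exemption Letter is held. (a) is therefore removed.
Exception (b) is satisfied on its face — the registered capacity is 890 units, meeting the 760 units threshold; the baseline figure is 47, less than the 49 limit. But: (h) is triggered — the compliance score is 71 points, under the 99 points limit. (i) would limit (h) — a current General Declaration is held — but (j) sets (i) aside: (j) operates — a home-based business operates on the lot. (k) would limit (j) — the reportable unit count is 11, meeting the 9 threshold — but (l) sets (k) aside: (l) operates — a current Category E Waiver is held. (m) is engaged (a current Provisional Certificate is held), but is displaced by (n): (n) is engaged — the lot is in a historic district. (b) is therefore removed.
All of (c)'s requirements are met (a current Annual Waiver is held; the qualifying period is 30 days, meeting the 25 days threshold). But applying paragraph (o): (o) is engaged — a current Annual Notice is held. Exception (c) does not apply.
All of (d)'s requirements are met (there is no plumbing or electrical service; the structure's height is 8 ft, under the 9 ft limit). But applying paragraphs (p)–(q): (p) applies — a current Provisional Approval is held. (q), which would lift (p), does not operate here — assessed value is $139,500, short of $165,500. Exception (d) does not apply.
Exception (e) does not apply: assembly uses power tools.
Every exception is unavailable, so the rule governs.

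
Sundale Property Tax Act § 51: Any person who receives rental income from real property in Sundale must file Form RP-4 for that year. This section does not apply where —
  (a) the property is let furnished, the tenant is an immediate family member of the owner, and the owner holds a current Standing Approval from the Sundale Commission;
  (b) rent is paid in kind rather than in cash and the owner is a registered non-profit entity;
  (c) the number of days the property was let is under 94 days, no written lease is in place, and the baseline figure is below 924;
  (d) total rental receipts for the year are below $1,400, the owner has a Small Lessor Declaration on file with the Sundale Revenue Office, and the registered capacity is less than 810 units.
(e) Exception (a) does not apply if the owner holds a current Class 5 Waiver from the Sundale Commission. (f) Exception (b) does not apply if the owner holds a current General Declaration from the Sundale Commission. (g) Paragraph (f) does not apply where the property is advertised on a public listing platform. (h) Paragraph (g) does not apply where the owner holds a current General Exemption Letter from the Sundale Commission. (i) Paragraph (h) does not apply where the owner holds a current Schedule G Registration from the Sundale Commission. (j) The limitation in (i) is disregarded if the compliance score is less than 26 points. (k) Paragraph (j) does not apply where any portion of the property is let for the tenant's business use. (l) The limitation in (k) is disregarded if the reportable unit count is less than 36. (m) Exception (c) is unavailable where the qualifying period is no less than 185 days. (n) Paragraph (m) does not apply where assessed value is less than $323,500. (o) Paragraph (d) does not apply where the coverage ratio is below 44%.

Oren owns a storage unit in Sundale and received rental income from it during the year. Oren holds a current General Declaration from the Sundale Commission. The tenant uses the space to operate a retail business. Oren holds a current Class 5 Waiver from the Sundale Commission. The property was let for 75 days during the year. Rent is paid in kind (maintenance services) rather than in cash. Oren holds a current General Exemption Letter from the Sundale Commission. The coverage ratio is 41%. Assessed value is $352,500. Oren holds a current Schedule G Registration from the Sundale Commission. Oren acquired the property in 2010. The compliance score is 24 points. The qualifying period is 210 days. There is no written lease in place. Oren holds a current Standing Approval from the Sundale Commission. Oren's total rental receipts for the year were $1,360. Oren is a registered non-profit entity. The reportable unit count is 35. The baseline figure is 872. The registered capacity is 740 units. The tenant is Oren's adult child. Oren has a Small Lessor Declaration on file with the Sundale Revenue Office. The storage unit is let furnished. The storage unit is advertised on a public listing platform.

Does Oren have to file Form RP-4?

Yes — Oren must file Form RP-4.

Exception (a): the property is let furnished; the tenant is an immediate family member; a current Standing Approval is held — every condition holds. But: (e) operates — a current Class 5 Waiver is held. Exception (a) does not apply.
Exception (b)'s conditions are all satisfied: rent is paid in kind; Oren is a registered non-profit. But applying paragraphs (f)–(l): (f) operates against (b): a current General Declaration is held. (g) would limit (f) — the property is publicly advertised — but (h) sets (g) aside: (h) operates — a current General Exemption Letter is held. (i) would limit (h) — a current Schedule G Registration is held — but (j) sets (i) aside: (j) is triggered — the compliance score is 24 points, less than the 26 points limit. (k) operates (the space is let for business use), but is set aside by (l): (l) applies — the reportable unit count is 35, less than the 36 limit. So (b) is unavailable.
Exception (c): the number of days the property was let is 75 days, under the 94 days limit; there is no written lease; the baseline figure is 872, below the 924 limit — every condition holds. But: (m) operates against (c): the qualifying period is 210 days, meeting the 185 days threshold. (n), which would lift (m), is inapplicable — assessed value is $352,500, not less than $323,500. Exception (c) does not apply.
Exception (d)'s conditions are all satisfied: total rental receipts for the year are $1,360, below the $1,400 limit; a Small Lessor Declaration is on file; the registered capacity is 740 units, less than the 810 units limit. However, paragraph (o) must be considered: (o) operates — the coverage ratio is 41%, below the 44% limit. Exception (d) does not apply.
No exception applies. The general rule governs.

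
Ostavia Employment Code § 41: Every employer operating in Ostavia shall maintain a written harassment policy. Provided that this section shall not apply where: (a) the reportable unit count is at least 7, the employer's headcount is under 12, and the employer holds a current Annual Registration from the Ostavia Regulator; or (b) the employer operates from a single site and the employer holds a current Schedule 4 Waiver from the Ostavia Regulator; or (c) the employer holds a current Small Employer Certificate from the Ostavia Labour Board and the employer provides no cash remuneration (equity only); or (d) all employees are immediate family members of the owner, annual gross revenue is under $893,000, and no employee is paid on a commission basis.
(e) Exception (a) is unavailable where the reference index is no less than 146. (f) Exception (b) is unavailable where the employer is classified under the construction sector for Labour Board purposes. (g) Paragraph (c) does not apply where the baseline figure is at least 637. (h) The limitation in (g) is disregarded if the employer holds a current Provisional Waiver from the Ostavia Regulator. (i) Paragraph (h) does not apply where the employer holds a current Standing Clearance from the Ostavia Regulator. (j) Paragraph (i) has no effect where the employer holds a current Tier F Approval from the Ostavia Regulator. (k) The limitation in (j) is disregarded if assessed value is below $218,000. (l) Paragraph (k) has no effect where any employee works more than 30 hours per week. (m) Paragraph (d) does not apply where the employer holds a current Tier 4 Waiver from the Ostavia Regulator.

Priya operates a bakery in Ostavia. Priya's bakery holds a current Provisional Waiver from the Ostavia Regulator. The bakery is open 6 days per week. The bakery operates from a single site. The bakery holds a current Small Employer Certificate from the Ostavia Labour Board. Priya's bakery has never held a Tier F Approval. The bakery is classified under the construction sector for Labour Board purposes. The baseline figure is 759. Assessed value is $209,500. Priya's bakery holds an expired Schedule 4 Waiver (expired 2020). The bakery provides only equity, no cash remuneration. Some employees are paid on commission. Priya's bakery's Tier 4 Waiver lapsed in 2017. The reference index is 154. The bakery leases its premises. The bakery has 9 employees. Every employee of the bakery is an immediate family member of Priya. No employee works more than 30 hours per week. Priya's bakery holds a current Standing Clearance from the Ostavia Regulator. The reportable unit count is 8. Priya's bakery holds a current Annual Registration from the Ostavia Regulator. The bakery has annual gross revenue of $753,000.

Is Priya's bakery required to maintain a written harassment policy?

All of (a)'s requirements are met (the reportable unit count is 8, meeting the 7 threshold; the employer's headcount is 9, under the 12 limit; a current Annual Registration is held). Turning to paragraph (e): (e) is triggered — the reference index is 154, meeting the 146 threshold. Exception (a) does not apply.
Exception (b) fails — no current Schedule 4 Waiver is held.
Exception (c)'s conditions are all satisfied: a current Small Employer Certificate is held; remuneration is equity-only. Turning to paragraphs (g)–(l): (g) operates against (c): the baseline figure is 759, meeting the 637 threshold. (h) is triggered (a current Provisional Waiver is held), but yields to (i): (i) operates — a current Standing Clearance is held. (j) is not engaged (there is no Tier F Approval in force), so (i) stands. So (c) is unavailable.
Exception (d) does not apply: some employees are paid on commission.
None of the exceptions is available; § 41 applies in full.

Yes — Priya's bakery must maintain a written harassment policy.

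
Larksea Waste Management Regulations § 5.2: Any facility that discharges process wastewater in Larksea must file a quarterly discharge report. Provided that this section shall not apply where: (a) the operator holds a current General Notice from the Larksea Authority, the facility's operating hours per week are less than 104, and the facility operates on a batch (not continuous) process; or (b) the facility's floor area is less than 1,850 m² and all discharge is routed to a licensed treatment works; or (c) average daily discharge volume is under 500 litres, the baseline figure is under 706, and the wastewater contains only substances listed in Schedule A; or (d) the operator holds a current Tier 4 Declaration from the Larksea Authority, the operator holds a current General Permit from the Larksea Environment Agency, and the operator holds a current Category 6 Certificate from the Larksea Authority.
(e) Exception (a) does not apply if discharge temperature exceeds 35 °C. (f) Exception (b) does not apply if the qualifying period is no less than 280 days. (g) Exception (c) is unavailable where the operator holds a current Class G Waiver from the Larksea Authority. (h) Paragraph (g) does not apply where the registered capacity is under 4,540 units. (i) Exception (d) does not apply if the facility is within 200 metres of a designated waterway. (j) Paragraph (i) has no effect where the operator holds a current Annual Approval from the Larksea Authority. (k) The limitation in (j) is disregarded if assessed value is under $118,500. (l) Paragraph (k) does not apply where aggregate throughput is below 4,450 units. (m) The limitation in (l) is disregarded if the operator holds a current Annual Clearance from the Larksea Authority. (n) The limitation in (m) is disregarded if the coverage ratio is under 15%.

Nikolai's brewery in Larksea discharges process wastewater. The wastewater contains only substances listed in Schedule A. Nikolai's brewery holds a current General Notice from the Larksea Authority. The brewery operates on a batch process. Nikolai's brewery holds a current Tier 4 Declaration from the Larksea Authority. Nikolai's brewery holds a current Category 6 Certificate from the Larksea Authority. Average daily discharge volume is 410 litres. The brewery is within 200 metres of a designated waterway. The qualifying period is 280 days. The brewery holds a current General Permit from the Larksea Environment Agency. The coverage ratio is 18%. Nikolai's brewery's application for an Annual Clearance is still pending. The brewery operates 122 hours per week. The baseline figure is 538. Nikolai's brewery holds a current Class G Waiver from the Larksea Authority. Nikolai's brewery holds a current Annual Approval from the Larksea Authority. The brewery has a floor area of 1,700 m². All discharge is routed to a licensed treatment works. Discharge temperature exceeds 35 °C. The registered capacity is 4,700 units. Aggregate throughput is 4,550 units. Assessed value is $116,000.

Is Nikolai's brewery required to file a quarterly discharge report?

Yes — Nikolai's brewery must file a quarterly discharge report.

Exception (a) fails — the facility's operating hours per week are 122, not less than 104.
Exception (b)'s conditions are all satisfied: the facility's floor area is 1,700 m², less than the 1,850 m² limit; discharge is routed to a licensed treatment works. However, paragraph (f) must be considered: (f) operates against (b): the qualifying period is 280 days, meeting the 280 days threshold. Exception (b) does not apply.
All of (c)'s requirements are met (average daily discharge volume is 410 litres, under the 500 litres limit; the baseline figure is 538, under the 706 limit; the wastewater is Schedule-A-only). Turning to paragraphs (g)–(h): (g) operates — a current Class G Waiver is held. (h), which would lift (g), is not triggered — the registered capacity is 4,700 units, not under 4,540 units. So (c) is unavailable.
Exception (d)'s conditions are all satisfied: a current Tier 4 Declaration is held; a current General Permit is held; a current Category 6 Certificate is held. However, paragraphs (i)–(n) must be considered: (i) operates against (d): the brewery is within 200 m of a designated waterway. (j) would limit (i) — a current Annual Approval is held — but (k) sets (j) aside: (k) operates against (j): assessed value is $116,000, under the $118,500 limit. (l) is not triggered (aggregate throughput is 4,550 units, not below 4,450 units), so (k) stands. (d) is therefore removed.
None of the exceptions is available; § 5.2 applies in full.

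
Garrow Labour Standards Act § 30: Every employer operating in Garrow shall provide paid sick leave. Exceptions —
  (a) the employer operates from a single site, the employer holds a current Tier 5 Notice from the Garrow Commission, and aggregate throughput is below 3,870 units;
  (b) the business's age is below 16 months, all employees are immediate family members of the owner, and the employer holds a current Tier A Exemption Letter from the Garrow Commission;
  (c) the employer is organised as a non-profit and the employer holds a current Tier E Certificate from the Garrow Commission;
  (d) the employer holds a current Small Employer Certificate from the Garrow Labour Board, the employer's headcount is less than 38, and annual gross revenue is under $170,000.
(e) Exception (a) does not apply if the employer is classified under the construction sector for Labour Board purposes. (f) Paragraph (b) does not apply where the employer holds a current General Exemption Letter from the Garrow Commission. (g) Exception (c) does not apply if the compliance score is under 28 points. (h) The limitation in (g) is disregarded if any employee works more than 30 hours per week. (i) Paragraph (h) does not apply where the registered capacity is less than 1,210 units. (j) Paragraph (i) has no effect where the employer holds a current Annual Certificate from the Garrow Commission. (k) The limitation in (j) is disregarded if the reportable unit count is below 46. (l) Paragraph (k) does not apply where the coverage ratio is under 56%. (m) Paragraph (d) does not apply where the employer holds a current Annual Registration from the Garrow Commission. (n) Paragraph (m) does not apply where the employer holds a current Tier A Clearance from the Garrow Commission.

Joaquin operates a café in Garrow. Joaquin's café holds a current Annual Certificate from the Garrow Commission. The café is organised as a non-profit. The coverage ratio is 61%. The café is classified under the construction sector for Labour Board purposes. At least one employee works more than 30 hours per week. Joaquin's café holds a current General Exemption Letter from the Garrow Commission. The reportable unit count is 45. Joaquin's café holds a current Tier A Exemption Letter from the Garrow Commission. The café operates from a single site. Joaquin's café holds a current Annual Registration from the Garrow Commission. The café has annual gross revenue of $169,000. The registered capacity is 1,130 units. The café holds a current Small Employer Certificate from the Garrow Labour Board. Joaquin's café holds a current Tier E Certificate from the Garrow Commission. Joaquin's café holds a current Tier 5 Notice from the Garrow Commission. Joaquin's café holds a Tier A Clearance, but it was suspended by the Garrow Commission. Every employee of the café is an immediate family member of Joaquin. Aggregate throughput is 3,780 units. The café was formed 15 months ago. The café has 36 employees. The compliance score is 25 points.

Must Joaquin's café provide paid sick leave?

Yes — Joaquin's café must provide paid sick leave.

All of (a)'s requirements are met (the employer operates from a single site; a current Tier 5 Notice is held; aggregate throughput is 3,780 units, below the 3,870 units limit). Turning to paragraph (e): (e) operates against (a): the café is classified under the construction sector. Exception (a) does not apply.
Exception (b): the business's age is 15 months, below the 16 months limit; every employee is an immediate family member; a current Tier A Exemption Letter is held — every condition holds. But: (f) operates against (b): a current General Exemption Letter is held. Exception (b) does not apply.
Exception (c): the employer is a non-profit; a current Tier E Certificate is held — every condition holds. But applying paragraphs (g)–(l): (g) operates — the compliance score is 25 points, under the 28 points limit. (h) would limit (g) — at least one employee exceeds 30 hours/week — but (i) sets (h) aside: (i) applies — the registered capacity is 1,130 units, less than the 1,210 units limit. (j) is engaged (a current Annual Certificate is held), but is set aside by (k): (k) operates against (j): the reportable unit count is 45, below the 46 limit. (l) is inapplicable (the coverage ratio is 61%, not under 56%), so (k) stands. So (c) is unavailable.
Exception (d): a current Small Employer Certificate is held; the employer's headcount is 36, less than the 38 limit; annual gross revenue is $169,000, under the $170,000 limit — every condition holds. But applying paragraphs (m)–(n): (m) operates against (d): a current Annual Registration is held. (n) is not triggered (there is no Tier A Clearance in force), so (m) stands. So (d) is unavailable.
Every exception is unavailable, so the rule governs.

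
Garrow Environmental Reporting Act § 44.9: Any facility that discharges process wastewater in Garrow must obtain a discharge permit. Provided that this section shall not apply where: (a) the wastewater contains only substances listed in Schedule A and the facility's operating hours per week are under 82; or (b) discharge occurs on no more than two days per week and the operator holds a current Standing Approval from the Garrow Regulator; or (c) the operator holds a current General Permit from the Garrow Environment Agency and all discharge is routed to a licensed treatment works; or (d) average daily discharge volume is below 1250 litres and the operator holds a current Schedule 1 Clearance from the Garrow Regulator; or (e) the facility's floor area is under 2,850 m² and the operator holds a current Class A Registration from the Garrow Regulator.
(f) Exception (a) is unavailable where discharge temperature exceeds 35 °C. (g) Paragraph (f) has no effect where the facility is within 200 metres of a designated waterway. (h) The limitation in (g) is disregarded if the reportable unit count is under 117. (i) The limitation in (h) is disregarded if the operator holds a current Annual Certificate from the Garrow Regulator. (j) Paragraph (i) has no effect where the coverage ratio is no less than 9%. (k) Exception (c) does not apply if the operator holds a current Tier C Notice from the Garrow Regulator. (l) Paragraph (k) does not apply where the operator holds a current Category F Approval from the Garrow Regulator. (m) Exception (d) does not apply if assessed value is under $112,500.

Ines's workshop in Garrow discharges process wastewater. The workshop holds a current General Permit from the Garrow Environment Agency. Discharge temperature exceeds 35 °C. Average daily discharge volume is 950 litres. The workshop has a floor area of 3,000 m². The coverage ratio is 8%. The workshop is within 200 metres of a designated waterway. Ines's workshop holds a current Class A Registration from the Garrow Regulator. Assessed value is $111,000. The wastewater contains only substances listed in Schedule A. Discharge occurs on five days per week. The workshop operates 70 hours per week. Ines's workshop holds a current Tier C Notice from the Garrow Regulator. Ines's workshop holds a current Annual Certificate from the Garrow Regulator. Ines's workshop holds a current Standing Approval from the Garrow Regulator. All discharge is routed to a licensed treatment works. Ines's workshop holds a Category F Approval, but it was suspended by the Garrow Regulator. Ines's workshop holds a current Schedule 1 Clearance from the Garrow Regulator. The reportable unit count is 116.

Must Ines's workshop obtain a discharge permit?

No — exception (a) applies; Ines's workshop is not required to obtain a discharge permit.

Exception (a): the wastewater is Schedule-A-only; the facility's operating hours per week are 70, under the 82 limit — every condition holds. Applying paragraphs (f)–(j): (f) operates (discharge temperature exceeds 35 °C), but is set aside by (g): (g) is triggered — the workshop is within 200 m of a designated waterway. (h) is triggered (the reportable unit count is 116, under the 117 limit), but is displaced by (i): (i) operates — a current Annual Certificate is held. (j), which would lift (i), is inapplicable — the coverage ratio is 8%, short of 9%. Exception (a) stands.
Exception (b) fails — discharge occurs on five days per week.
Exception (c): a current General Permit is held; discharge is routed to a licensed treatment works — every condition holds. However, paragraphs (k)–(l) must be considered: (k) is engaged — a current Tier C Notice is held. (l) is not engaged (no current Category F Approval is held), so (k) stands. So (c) is unavailable.
Exception (d)'s conditions are all satisfied: average daily discharge volume is 950 litres, below the 1250 litres limit; a current Schedule 1 Clearance is held. But: (m) operates against (d): assessed value is $111,000, under the $112,500 limit. (d) is therefore removed.
Exception (e) fails — the facility's floor area is 3,000 m², not under 2,850 m².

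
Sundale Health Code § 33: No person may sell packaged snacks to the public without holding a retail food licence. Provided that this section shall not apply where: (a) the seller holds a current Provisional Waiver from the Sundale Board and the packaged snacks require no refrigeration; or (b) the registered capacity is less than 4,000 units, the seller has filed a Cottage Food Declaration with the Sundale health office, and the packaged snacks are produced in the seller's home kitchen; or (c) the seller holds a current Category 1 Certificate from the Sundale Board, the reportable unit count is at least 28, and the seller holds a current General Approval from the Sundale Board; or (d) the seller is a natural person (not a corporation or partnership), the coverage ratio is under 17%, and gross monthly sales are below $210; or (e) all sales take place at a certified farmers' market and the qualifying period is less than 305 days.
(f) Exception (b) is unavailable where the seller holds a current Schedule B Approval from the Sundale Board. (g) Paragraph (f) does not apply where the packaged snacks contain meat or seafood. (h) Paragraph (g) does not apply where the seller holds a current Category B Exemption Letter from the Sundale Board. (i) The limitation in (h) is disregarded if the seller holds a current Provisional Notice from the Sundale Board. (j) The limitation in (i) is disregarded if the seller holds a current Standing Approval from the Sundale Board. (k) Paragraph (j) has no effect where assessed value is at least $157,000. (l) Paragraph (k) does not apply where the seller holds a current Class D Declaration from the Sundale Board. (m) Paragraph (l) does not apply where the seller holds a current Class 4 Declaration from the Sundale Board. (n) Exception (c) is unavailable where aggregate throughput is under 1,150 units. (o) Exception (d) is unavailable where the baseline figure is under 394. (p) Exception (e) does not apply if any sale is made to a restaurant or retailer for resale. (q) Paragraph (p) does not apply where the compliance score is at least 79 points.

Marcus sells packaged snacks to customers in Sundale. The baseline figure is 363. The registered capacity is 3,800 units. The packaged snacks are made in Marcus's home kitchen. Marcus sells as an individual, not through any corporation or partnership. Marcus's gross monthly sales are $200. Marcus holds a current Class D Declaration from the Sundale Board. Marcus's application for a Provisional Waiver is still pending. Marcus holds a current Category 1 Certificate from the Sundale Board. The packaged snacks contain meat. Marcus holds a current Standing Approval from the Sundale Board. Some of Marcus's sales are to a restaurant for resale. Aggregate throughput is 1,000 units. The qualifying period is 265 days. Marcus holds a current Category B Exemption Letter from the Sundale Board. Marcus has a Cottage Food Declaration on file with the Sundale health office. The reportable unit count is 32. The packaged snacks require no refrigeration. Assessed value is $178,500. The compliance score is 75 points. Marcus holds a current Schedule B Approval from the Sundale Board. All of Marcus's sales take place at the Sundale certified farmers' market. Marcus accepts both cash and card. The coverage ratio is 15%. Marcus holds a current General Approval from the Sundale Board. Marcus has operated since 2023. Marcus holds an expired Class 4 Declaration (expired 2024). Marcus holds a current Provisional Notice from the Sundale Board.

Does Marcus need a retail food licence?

Exception (a) fails — the Provisional Waiver is not current.
Exception (b) is satisfied on its face — the registered capacity is 3,800 units, less than the 4,000 units limit; a Cottage Food Declaration is on file; the packaged snacks are home-kitchen produced. But: (f) is engaged — a current Schedule B Approval is held. (g) is engaged (the packaged snacks contain meat), but yields to (h): (h) operates against (g): a current Category B Exemption Letter is held. (i) applies (a current Provisional Notice is held), but is displaced by (j): (j) applies — a current Standing Approval is held. (k) operates (assessed value is $178,500, meeting the $157,000 threshold), but is set aside by (l): (l) operates against (k): a current Class D Declaration is held. (m), which would lift (l), is inapplicable — the Class 4 Declaration is not current. (b) is therefore removed.
Exception (c) is satisfied on its face — a current Category 1 Certificate is held; the reportable unit count is 32, meeting the 28 threshold; a current General Approval is held. But applying paragraph (n): (n) is triggered — aggregate throughput is 1,000 units, under the 1,150 units limit. (c) is therefore removed.
Exception (d)'s conditions are all satisfied: the seller is a natural person; the coverage ratio is 15%, under the 17% limit; gross monthly sales are $200, below the $210 limit. Turning to paragraph (o): (o) operates against (d): the baseline figure is 363, under the 394 limit. So (d) is unavailable.
Exception (e) is satisfied on its face — all sales are at a certified farmers' market; the qualifying period is 265 days, less than the 305 days limit. But applying paragraphs (p)–(q): (p) is triggered — some sales are to a restaurant for resale. (q) is inapplicable (the compliance score is 75 points, short of 79 points), so (p) stands. So (e) is unavailable.
No exception is made out. Marcus falls within the general rule.

Yes — Marcus must hold a retail food licence.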